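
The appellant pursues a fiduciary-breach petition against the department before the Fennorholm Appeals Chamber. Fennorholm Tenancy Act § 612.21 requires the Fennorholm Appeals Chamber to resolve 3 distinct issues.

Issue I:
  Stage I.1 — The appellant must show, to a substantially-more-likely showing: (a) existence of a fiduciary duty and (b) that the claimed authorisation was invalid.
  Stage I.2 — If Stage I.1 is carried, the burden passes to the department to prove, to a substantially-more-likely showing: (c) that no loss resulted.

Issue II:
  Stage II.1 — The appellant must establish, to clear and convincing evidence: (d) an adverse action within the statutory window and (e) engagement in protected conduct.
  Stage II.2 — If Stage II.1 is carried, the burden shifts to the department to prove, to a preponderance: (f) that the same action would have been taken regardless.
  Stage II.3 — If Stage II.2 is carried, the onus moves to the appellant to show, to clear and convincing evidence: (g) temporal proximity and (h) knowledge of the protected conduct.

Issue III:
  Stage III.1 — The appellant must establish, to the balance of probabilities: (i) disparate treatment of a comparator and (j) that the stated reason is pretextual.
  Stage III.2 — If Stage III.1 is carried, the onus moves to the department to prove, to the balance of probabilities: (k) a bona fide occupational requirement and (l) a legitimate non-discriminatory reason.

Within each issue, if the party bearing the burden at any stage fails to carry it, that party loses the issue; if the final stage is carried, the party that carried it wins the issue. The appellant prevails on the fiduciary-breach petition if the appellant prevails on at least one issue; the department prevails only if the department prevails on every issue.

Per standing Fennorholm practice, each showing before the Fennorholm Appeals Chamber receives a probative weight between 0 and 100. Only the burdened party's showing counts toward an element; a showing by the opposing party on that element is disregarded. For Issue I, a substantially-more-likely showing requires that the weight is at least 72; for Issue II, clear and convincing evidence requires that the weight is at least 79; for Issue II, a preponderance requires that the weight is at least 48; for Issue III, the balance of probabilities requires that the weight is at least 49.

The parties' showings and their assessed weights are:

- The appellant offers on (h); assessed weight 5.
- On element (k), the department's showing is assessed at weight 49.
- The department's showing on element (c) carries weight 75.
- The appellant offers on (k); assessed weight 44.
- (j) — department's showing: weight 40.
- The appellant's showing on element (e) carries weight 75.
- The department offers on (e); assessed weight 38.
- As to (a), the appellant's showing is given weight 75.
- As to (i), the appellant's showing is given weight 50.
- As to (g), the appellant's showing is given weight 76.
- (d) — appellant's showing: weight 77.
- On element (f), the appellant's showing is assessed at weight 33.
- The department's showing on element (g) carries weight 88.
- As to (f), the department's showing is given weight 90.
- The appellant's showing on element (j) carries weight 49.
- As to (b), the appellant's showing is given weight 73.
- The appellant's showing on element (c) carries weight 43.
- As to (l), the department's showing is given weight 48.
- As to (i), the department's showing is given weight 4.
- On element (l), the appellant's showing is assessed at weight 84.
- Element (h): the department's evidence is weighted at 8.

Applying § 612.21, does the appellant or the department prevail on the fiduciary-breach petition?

appellant

— Issue I —
Stage I.1 — burden on appellant; standard: a substantially-more-likely showing (weight is at least 72).
    (a): 75 ≥ 72 [met]
    (b): 73 ≥ 72 [met]
  The appellant carries Stage I.1; the department now bears the burden.
Stage I.2 — burden on department; standard: a substantially-more-likely showing (weight is at least 72).
    (c): 75 (appellant's 43 disregarded) ≥ 72 [met]
  The department carries the last stage.
Every stage carried; the department prevails on this issue.
— Issue II —
Stage II.1 — burden on appellant; standard: clear and convincing evidence (weight is at least 79).
    (d): 77 < 79 [not met]
    (e): 75 (department's 38 disregarded) < 79 [not met]
  Stage II.1 not carried; the appellant fails its burden.
So the department prevails on this issue.
— Issue III —
Stage III.1 — burden on appellant; standard: the balance of probabilities (weight is at least 49).
    (i): 50 (department's 4 disregarded) ≥ 49 [met]
    (j): 49 (department's 40 disregarded) ≥ 49 [met]
  The appellant carries Stage III.1; the department now bears the burden.
Stage III.2 — burden on department; standard: the balance of probabilities (weight is at least 49).
    (k): 49 (appellant's 44 disregarded) ≥ 49 [met]
    (l): 48 (appellant's 84 disregarded) < 49 [not met]
  Not every element is met, so the department fails to carry Stage III.2.
The appellant prevails on this issue.
Per-issue: Issue I → department; Issue II → department; Issue III → appellant. The appellant must prevail on at least one issue; overall, the appellant prevails.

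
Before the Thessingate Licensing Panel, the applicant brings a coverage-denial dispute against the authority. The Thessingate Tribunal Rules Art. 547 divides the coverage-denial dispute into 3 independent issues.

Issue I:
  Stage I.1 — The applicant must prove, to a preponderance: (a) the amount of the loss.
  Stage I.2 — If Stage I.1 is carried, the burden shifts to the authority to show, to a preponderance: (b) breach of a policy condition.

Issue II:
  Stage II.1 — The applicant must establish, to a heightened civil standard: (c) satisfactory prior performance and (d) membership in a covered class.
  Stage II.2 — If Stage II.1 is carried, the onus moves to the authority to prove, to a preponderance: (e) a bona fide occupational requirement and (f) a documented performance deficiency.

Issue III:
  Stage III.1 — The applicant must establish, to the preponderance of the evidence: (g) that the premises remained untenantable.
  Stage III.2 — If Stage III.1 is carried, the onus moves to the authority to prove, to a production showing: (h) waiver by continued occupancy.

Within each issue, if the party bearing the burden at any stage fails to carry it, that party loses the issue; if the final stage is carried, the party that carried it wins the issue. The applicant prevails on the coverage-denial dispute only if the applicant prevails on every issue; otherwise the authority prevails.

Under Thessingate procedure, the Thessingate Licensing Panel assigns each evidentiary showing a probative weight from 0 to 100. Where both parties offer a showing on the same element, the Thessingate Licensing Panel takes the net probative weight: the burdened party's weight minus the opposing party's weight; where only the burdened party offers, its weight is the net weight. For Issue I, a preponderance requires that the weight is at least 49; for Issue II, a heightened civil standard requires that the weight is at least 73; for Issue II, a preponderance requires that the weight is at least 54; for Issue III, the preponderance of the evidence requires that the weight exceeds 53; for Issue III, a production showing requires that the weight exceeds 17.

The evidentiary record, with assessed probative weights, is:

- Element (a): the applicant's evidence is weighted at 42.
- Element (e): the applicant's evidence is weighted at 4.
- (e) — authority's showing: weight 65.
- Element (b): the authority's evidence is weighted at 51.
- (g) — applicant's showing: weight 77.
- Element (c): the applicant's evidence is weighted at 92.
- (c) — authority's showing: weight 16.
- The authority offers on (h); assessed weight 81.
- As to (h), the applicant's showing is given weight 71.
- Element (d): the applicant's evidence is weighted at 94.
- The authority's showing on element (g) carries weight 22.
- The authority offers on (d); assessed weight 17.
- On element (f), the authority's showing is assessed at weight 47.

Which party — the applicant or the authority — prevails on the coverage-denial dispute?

— Issue I —
At Stage I.1 the applicant must meet a preponderance (weight is at least 49): on (a) the weight is 42, < 49, so (a) does not meet the standard.
  Not every element is met, so the applicant fails to carry Stage I.1.
So the authority prevails on this issue.
— Issue II —
Stage II.1 (applicant, a heightened civil standard, weight is at least 73): (c) net 92−16=76 ≥ 73 — meets; (d) net 94−17=77 ≥ 73 — meets.
  All elements met. The burden passes to the authority.
Stage II.2 (authority, a preponderance, weight is at least 54): (e) net 65−4=61 ≥ 54 — meets; (f) 47 < 54 — fails.
  Not every element is met, so the authority fails to carry Stage II.2.
So the applicant prevails on this issue.
— Issue III —
At Stage III.1 the applicant must meet the preponderance of the evidence (weight exceeds 53): on (g) the weight is 77 less the opposing 22 gives net 55, > 53, so (g) meets the standard.
  Stage III.1 carried; the burden shifts to the authority.
At Stage III.2 the authority must meet a production showing (weight exceeds 17): on (h) the weight is 81 less the opposing 71 gives net 10, ≤ 17, so (h) does not meet the standard.
  Not every element is met, so the authority fails to carry Stage III.2.
The applicant prevails on this issue.
Per-issue: Issue I → authority; Issue II → applicant; Issue III → applicant. The applicant must prevail on every issue; overall, the authority prevails.

authority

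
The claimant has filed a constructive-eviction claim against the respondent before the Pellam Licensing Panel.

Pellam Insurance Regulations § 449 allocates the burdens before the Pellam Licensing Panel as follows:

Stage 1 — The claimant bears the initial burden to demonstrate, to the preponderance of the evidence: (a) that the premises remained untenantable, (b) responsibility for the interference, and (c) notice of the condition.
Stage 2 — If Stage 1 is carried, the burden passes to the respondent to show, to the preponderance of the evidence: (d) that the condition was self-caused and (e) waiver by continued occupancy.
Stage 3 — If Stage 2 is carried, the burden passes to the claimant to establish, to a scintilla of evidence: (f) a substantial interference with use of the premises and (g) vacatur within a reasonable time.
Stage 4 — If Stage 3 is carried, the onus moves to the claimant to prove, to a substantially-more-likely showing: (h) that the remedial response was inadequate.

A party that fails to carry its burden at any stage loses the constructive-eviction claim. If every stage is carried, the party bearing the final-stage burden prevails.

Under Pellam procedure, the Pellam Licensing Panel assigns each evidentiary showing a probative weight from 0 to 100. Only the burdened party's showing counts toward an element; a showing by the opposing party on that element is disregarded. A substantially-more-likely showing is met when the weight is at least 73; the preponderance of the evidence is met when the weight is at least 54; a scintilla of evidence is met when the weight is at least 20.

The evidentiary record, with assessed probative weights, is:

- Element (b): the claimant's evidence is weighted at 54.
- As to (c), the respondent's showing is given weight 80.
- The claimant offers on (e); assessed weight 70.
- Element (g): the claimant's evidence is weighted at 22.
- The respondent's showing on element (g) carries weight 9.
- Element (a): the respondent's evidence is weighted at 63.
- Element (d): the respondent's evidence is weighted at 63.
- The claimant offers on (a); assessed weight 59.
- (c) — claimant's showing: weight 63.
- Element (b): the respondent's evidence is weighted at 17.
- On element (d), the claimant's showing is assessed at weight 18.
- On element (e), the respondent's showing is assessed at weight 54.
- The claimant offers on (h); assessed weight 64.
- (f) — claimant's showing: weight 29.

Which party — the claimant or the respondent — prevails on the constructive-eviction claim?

respondent

Stage 1 (claimant, the preponderance of the evidence, weight is at least 54): (a) 59 (respondent's 63 disregarded) ≥ 54 — meets; (b) 54 (respondent's 17 disregarded) ≥ 54 — meets; (c) 63 (respondent's 80 disregarded) ≥ 54 — meets.
  Stage 1 carried; the burden shifts to the respondent.
Stage 2 (respondent, the preponderance of the evidence, weight is at least 54): (d) 63 (claimant's 18 disregarded) ≥ 54 — meets; (e) 54 (claimant's 70 disregarded) ≥ 54 — meets.
  The respondent carries Stage 2; the claimant now bears the burden.
Stage 3 (claimant, a scintilla of evidence, weight is at least 20): (f) 29 ≥ 20 — meets; (g) 22 (respondent's 9 disregarded) ≥ 20 — meets.
  Stage 3 is satisfied; the claimant continues to bear the burden.
Stage 4 (claimant, a substantially-more-likely showing, weight is at least 73): (h) 64 < 73 — fails.
  Not every element is met, so the claimant fails to carry Stage 4.
So the respondent prevails.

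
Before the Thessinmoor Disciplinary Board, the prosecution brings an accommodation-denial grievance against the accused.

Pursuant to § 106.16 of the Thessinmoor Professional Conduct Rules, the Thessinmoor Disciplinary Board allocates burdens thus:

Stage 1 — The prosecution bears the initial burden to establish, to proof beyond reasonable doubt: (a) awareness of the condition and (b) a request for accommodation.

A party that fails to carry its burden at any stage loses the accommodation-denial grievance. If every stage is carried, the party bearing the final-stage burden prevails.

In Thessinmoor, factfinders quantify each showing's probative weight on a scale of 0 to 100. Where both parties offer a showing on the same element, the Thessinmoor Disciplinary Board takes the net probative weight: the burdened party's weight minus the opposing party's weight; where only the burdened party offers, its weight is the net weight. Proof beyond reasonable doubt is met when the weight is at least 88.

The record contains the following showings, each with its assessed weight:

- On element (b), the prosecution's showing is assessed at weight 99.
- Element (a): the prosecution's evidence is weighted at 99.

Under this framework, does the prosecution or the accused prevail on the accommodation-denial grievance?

Stage 1 — burden on prosecution; standard: proof beyond reasonable doubt (weight is at least 88).
    (a): 99 ≥ 88 [met]
    (b): 99 ≥ 88 [met]
  The prosecution carries the last stage.
With every stage satisfied, the prosecution prevails.

prosecution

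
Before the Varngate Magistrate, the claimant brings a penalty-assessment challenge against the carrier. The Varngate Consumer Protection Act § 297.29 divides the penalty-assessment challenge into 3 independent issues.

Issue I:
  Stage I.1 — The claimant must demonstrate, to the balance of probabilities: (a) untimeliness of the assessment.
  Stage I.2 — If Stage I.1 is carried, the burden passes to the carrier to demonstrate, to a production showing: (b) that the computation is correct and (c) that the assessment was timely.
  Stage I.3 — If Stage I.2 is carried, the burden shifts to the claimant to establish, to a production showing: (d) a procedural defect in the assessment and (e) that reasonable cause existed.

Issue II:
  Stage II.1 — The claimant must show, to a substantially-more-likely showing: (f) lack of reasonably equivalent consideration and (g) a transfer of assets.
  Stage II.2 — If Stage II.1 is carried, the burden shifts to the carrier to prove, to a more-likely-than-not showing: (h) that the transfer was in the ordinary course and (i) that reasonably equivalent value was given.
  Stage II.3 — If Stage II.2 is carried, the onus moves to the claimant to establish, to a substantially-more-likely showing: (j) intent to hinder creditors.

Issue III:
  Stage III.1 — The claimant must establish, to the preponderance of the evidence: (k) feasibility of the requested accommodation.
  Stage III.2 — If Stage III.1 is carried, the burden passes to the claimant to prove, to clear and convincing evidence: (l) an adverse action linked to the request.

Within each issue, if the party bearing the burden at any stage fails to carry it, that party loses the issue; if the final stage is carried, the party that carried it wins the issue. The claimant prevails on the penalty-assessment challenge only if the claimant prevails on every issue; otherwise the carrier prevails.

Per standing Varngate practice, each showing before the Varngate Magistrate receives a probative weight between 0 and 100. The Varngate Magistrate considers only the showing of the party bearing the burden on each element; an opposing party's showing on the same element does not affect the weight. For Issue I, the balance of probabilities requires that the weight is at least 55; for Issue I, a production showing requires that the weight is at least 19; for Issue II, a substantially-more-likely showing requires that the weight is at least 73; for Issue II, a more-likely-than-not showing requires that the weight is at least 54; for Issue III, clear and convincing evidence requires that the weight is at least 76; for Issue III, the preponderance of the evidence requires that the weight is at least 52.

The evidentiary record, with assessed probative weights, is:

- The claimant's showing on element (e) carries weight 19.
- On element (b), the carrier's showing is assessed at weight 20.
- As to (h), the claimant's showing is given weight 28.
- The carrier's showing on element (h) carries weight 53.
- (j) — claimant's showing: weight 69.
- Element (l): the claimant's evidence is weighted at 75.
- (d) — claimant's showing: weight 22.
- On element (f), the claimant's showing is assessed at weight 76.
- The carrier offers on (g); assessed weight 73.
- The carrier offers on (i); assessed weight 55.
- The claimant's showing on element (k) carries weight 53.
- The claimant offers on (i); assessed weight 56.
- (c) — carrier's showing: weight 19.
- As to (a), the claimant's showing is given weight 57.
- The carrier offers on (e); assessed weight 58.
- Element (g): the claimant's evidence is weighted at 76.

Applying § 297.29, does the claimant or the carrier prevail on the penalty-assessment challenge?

— Issue I —
Stage I.1 — burden on claimant; standard: the balance of probabilities (weight is at least 55).
    (a): 57 ≥ 55 [met]
  All elements met. The burden passes to the carrier.
Stage I.2 — burden on carrier; standard: a production showing (weight is at least 19).
    (b): 20 ≥ 19 [met]
    (c): 19 ≥ 19 [met]
  All elements met. The burden passes to the claimant.
Stage I.3 — burden on claimant; standard: a production showing (weight is at least 19).
    (d): 22 ≥ 19 [met]
    (e): 19 (carrier's 58 disregarded) ≥ 19 [met]
  The claimant carries the last stage.
All stages carried — the claimant prevails on this issue.
— Issue II —
At Stage II.1 the claimant must meet a substantially-more-likely showing (weight is at least 73): on (f) the weight is 76, ≥ 73, so (f) meets the standard; on (g) the weight is 76 (the carrier's 73 is given no effect), which does reach 73, so (g) meets the standard.
  Stage II.1 carried; the burden shifts to the carrier.
At Stage II.2 the carrier must meet a more-likely-than-not showing (weight is at least 54): on (h) the weight is 53 (the claimant's 28 is given no effect), < 54, so (h) does not meet the standard; on (i) the weight is 55 (the claimant's 56 is given no effect), ≥ 54, so (i) meets the standard.
  Not every element is met, so the carrier fails to carry Stage II.2.
The analysis ends at Stage II.2; the claimant prevails on this issue.
— Issue III —
At Stage III.1 the claimant must meet the preponderance of the evidence (weight is at least 52): on (k) the weight is 53, which does reach 52, so (k) meets the standard.
  Stage III.1 carried; the burden remains with the claimant.
At Stage III.2 the claimant must meet clear and convincing evidence (weight is at least 76): on (l) the weight is 75, which does not reach 76, so (l) does not meet the standard.
  Not every element is met, so the claimant fails to carry Stage III.2.
So the carrier prevails on this issue.
Per-issue: Issue I → claimant; Issue II → claimant; Issue III → carrier. The claimant must prevail on every issue; overall, the carrier prevails.

carrier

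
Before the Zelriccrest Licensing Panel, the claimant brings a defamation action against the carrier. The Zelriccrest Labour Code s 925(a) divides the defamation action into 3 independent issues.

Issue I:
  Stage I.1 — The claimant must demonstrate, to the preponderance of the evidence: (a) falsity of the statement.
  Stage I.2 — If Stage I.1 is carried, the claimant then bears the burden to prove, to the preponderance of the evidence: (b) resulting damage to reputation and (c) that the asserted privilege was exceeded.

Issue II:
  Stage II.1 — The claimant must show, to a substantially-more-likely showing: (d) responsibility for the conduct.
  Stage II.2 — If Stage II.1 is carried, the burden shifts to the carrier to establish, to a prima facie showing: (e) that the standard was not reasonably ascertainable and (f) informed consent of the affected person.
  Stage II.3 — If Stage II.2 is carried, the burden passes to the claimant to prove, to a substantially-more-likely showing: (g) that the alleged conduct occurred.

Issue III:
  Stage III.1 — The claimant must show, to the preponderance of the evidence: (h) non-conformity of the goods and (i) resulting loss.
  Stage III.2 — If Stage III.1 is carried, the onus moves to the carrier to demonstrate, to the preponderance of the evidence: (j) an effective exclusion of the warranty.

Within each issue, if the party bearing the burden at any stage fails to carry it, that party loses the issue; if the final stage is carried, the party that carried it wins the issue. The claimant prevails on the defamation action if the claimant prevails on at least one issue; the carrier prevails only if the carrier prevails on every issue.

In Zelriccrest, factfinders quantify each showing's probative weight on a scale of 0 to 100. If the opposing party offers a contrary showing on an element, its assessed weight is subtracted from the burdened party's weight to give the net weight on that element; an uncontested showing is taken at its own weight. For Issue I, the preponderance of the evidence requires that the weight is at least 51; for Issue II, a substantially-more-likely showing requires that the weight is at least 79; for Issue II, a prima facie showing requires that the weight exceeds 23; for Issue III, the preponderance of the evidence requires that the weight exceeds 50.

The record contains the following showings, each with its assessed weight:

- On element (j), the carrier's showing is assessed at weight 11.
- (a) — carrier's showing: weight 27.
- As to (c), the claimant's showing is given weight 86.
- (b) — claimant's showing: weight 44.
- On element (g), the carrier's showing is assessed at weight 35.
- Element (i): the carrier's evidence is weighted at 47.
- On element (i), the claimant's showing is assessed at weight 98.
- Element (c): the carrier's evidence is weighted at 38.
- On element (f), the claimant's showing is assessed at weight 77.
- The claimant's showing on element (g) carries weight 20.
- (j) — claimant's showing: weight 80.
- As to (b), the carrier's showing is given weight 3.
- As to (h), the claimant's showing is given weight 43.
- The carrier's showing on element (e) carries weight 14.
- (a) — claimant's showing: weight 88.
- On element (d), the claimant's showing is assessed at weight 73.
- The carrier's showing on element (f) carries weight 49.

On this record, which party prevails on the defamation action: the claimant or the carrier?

— Issue I —
At Stage I.1 the claimant must meet the preponderance of the evidence (weight is at least 51): on (a) the weight is 88 less the opposing 27 gives net 61, which does reach 51, so (a) meets the standard.
  All elements met. The claimant retains the burden for Stage I.2.
At Stage I.2 the claimant must meet the preponderance of the evidence (weight is at least 51): on (b) the weight is 44 less the opposing 3 gives net 41, < 51, so (b) does not meet the standard; on (c) the weight is 86 less the opposing 38 gives net 48, which does not reach 51, so (c) does not meet the standard.
  Not every element is met, so the claimant fails to carry Stage I.2.
So the carrier prevails on this issue.
— Issue II —
Stage II.1 — burden on claimant; standard: a substantially-more-likely showing (weight is at least 79).
    (d): 73 < 79 [not met]
  Not every element is met, so the claimant fails to carry Stage II.1.
So the carrier prevails on this issue.
— Issue III —
Stage III.1 — burden on claimant; standard: the preponderance of the evidence (weight exceeds 50).
    (h): 43 ≤ 50 [not met]
    (i): 98 − 47 = 51 > 50 [met]
  Not every element is met, so the claimant fails to carry Stage III.1.
The analysis ends at Stage III.1; the carrier prevails on this issue.
Per-issue: Issue I → carrier; Issue II → carrier; Issue III → carrier. The claimant must prevail on at least one issue; overall, the carrier prevails.

carrier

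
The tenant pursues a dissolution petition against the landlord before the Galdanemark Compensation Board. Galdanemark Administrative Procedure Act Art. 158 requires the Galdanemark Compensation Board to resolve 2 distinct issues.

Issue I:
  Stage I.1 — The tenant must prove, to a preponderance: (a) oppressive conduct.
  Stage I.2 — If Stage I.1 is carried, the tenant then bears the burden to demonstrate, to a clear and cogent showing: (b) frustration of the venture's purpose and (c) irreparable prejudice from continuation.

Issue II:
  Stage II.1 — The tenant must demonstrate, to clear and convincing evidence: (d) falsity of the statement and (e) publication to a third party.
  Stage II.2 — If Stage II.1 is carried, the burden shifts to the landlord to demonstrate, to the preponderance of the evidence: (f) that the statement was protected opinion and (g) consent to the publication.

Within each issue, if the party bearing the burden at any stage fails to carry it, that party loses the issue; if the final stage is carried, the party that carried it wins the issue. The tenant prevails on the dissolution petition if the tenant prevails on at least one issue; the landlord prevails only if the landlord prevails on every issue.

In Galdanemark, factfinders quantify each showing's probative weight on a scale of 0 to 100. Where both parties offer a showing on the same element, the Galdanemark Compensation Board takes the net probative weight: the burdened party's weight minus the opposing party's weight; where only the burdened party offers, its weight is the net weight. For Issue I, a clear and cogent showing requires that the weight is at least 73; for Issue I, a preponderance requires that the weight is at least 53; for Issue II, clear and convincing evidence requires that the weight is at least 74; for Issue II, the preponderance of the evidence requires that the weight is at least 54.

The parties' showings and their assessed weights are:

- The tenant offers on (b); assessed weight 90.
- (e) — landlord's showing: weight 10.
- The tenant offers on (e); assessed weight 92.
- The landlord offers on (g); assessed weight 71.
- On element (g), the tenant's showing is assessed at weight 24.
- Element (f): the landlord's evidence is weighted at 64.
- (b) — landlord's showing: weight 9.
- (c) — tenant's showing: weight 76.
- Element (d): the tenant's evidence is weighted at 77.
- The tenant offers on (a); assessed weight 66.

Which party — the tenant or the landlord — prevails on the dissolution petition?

— Issue I —
Stage I.1 — burden on tenant; standard: a preponderance (weight is at least 53).
    (a): 66 ≥ 53 [met]
  Stage I.1 carried; the burden remains with the tenant.
Stage I.2 — burden on tenant; standard: a clear and cogent showing (weight is at least 73).
    (b): 90 − 9 = 81 ≥ 73 [met]
    (c): 76 ≥ 73 [met]
  Stage I.2 carried; the final stage is satisfied.
With every stage satisfied, the tenant prevails on this issue.
— Issue II —
Stage II.1 (tenant, clear and convincing evidence, weight is at least 74): (d) 77 ≥ 74 — meets; (e) net 92−10=82 ≥ 74 — meets.
  The tenant carries Stage II.1; the landlord now bears the burden.
Stage II.2 (landlord, the preponderance of the evidence, weight is at least 54): (f) 64 ≥ 54 — meets; (g) net 71−24=47 < 54 — fails.
  The landlord does not carry Stage II.2.
The analysis ends at Stage II.2; the tenant prevails on this issue.
Per-issue: Issue I → tenant; Issue II → tenant. The tenant must prevail on at least one issue; overall, the tenant prevails.

tenant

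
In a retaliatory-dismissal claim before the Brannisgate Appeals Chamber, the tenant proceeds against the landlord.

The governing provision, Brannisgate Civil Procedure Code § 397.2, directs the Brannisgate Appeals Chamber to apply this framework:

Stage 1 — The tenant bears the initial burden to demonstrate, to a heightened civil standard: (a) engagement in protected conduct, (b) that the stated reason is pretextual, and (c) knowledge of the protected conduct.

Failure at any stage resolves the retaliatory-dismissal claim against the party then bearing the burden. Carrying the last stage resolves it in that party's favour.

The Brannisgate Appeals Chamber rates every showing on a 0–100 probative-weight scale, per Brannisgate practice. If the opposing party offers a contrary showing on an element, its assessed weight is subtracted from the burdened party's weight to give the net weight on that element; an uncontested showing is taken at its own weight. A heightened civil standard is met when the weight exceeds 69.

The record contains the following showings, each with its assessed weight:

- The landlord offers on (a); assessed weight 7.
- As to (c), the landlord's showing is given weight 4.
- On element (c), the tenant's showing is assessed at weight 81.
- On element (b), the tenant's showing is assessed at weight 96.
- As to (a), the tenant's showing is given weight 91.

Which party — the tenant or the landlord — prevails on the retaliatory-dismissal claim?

tenant

Stage 1 (tenant, a heightened civil standard, weight exceeds 69): (a) net 91−7=84 > 69 — meets; (b) 96 > 69 — meets; (c) net 81−4=77 > 69 — meets.
  Stage 1 carried; the final stage is satisfied.
Every stage carried; the tenant prevails.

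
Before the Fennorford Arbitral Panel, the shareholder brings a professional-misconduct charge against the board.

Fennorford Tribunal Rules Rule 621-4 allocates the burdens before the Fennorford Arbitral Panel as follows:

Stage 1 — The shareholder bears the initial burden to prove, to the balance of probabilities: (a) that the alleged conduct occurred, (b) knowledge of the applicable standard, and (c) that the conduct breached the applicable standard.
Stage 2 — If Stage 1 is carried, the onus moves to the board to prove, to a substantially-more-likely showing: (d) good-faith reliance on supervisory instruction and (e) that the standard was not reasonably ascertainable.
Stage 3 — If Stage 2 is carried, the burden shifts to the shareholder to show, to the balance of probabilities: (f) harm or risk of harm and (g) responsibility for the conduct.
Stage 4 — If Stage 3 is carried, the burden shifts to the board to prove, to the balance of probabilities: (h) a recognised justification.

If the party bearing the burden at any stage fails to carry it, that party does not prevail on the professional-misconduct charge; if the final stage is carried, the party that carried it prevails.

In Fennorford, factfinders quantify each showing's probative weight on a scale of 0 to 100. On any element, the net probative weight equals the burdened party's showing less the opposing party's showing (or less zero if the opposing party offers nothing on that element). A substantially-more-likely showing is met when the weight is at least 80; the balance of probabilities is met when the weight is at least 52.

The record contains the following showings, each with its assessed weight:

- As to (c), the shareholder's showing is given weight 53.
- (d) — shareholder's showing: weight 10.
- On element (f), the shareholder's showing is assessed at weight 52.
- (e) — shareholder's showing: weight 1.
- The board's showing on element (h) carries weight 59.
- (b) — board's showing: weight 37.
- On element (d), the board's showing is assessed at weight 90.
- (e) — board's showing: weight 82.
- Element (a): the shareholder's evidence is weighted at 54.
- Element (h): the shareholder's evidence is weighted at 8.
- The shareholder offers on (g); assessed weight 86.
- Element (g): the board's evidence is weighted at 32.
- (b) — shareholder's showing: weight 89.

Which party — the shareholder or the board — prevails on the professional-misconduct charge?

Stage 1 — burden on shareholder; standard: the balance of probabilities (weight is at least 52).
    (a): 54 ≥ 52 [met]
    (b): 89 − 37 = 52 ≥ 52 [met]
    (c): 53 ≥ 52 [met]
  The shareholder carries Stage 1; the board now bears the burden.
Stage 2 — burden on board; standard: a substantially-more-likely showing (weight is at least 80).
    (d): 90 − 10 = 80 ≥ 80 [met]
    (e): 82 − 1 = 81 ≥ 80 [met]
  The board carries Stage 2; the shareholder now bears the burden.
Stage 3 — burden on shareholder; standard: the balance of probabilities (weight is at least 52).
    (f): 52 ≥ 52 [met]
    (g): 86 − 32 = 54 ≥ 52 [met]
  The shareholder carries Stage 3; the board now bears the burden.
Stage 4 — burden on board; standard: the balance of probabilities (weight is at least 52).
    (h): 59 − 8 = 51 < 52 [not met]
  Not every element is met, so the board fails to carry Stage 4.
The shareholder prevails.

shareholder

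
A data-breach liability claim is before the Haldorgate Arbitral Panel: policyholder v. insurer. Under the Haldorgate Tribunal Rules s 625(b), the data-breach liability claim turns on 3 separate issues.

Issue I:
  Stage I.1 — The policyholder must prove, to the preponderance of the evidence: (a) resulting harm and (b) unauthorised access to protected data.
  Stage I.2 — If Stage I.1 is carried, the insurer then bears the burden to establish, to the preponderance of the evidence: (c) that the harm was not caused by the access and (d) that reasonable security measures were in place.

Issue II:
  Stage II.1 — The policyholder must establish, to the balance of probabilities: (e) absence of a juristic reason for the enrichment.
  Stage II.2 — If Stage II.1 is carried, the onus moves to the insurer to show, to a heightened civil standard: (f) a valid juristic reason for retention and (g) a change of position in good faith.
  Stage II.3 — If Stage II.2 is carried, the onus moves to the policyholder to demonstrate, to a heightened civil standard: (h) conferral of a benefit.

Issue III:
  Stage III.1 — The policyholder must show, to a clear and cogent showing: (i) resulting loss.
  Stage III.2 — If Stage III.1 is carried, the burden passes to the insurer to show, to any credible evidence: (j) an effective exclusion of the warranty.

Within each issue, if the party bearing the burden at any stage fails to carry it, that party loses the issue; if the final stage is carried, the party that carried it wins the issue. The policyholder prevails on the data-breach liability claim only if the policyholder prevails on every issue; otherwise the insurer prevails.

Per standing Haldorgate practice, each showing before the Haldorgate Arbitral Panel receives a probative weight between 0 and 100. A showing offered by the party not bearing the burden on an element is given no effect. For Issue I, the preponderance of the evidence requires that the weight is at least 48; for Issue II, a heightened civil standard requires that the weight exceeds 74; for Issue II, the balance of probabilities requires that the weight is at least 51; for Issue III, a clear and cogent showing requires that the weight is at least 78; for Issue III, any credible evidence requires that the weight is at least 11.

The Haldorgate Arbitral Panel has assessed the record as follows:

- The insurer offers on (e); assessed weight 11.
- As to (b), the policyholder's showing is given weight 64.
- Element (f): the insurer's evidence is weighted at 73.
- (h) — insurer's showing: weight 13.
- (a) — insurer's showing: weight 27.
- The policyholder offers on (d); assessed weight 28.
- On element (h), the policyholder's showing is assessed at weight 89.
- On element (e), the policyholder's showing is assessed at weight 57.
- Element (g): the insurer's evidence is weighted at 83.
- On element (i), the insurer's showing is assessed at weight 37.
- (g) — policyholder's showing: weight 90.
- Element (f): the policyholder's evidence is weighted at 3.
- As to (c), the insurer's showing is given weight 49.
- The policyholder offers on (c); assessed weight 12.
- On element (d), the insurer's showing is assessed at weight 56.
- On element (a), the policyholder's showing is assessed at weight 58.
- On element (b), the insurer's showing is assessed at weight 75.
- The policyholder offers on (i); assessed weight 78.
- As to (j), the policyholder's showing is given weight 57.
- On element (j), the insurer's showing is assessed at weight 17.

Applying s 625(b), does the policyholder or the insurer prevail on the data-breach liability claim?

— Issue I —
At Stage I.1 the policyholder must meet the preponderance of the evidence (weight is at least 48): on (a) the weight is 58 (the insurer's 27 is given no effect), ≥ 48, so (a) meets the standard; on (b) the weight is 64 (the insurer's 75 is given no effect), which does reach 48, so (b) meets the standard.
  Stage I.1 is satisfied; the onus moves to the insurer.
At Stage I.2 the insurer must meet the preponderance of the evidence (weight is at least 48): on (c) the weight is 49 (the policyholder's 12 is given no effect), ≥ 48, so (c) meets the standard; on (d) the weight is 56 (the policyholder's 28 is given no effect), ≥ 48, so (d) meets the standard.
  The insurer carries the last stage.
With every stage satisfied, the insurer prevails on this issue.
— Issue II —
Stage II.1 (policyholder, the balance of probabilities, weight is at least 51): (e) 57 (insurer's 11 disregarded) ≥ 51 — meets.
  The policyholder carries Stage II.1; the insurer now bears the burden.
Stage II.2 (insurer, a heightened civil standard, weight exceeds 74): (f) 73 (policyholder's 3 disregarded) ≤ 74 — fails; (g) 83 (policyholder's 90 disregarded) > 74 — meets.
  Not every element is met, so the insurer fails to carry Stage II.2.
The analysis ends at Stage II.2; the policyholder prevails on this issue.
— Issue III —
Stage III.1 (policyholder, a clear and cogent showing, weight is at least 78): (i) 78 (insurer's 37 disregarded) ≥ 78 — meets.
  The policyholder carries Stage III.1; the insurer now bears the burden.
Stage III.2 (insurer, any credible evidence, weight is at least 11): (j) 17 (policyholder's 57 disregarded) ≥ 11 — meets.
  All elements met at the final stage.
Every stage carried; the insurer prevails on this issue.
Per-issue: Issue I → insurer; Issue II → policyholder; Issue III → insurer. The policyholder must prevail on every issue; overall, the insurer prevails.

insurer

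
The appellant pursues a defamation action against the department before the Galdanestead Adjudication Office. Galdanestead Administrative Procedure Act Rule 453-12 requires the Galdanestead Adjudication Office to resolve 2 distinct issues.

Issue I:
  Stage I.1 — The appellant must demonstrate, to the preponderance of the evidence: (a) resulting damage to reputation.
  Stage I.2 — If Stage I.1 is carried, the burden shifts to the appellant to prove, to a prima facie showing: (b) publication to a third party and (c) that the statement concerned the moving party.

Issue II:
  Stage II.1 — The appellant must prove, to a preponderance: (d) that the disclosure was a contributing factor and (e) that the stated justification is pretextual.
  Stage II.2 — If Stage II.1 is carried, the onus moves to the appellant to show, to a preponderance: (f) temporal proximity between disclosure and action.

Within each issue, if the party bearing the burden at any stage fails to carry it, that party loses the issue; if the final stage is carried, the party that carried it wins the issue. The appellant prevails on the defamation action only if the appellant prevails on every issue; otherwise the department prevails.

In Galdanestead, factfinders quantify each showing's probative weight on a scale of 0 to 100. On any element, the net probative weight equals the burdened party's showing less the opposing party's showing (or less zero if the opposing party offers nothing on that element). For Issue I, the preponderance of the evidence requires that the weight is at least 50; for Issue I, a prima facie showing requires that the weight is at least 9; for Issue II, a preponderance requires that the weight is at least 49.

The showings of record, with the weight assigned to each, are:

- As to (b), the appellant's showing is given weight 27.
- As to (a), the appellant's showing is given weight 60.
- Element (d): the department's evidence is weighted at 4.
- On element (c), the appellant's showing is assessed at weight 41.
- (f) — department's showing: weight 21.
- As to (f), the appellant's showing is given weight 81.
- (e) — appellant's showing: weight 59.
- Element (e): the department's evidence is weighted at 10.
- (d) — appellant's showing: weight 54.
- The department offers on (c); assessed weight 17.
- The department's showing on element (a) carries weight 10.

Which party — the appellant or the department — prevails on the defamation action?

— Issue I —
Stage I.1 — burden on appellant; standard: the preponderance of the evidence (weight is at least 50).
    (a): 60 − 10 = 50 ≥ 50 [met]
  All elements met. The appellant retains the burden for Stage I.2.
Stage I.2 — burden on appellant; standard: a prima facie showing (weight is at least 9).
    (b): 27 ≥ 9 [met]
    (c): 41 − 17 = 24 ≥ 9 [met]
  Stage I.2 carried; the final stage is satisfied.
Every stage carried; the appellant prevails on this issue.
— Issue II —
Stage II.1 (appellant, a preponderance, weight is at least 49): (d) net 54−4=50 ≥ 49 — meets; (e) net 59−10=49 ≥ 49 — meets.
  Stage II.1 is satisfied; the appellant continues to bear the burden.
Stage II.2 (appellant, a preponderance, weight is at least 49): (f) net 81−21=60 ≥ 49 — meets.
  The appellant carries the last stage.
Every stage carried; the appellant prevails on this issue.
Per-issue: Issue I → appellant; Issue II → appellant. The appellant must prevail on every issue; overall, the appellant prevails.

appellant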